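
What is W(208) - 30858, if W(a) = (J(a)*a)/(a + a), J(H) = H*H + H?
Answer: -9122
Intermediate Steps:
J(H) = H + H² (J(H) = H² + H = H + H²)
W(a) = a*(1 + a)/2 (W(a) = ((a*(1 + a))*a)/(a + a) = (a²*(1 + a))/((2*a)) = (a²*(1 + a))*(1/(2*a)) = a*(1 + a)/2)
W(208) - 30858 = (½)*208*(1 + 208) - 30858 = (½)*208*209 - 30858 = 21736 - 30858 = -9122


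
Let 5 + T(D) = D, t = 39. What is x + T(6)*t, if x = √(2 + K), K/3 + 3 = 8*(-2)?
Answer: 39 + I*√55 ≈ 39.0 + 7.4162*I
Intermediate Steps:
T(D) = -5 + D
K = -57 (K = -9 + 3*(8*(-2)) = -9 + 3*(-16) = -9 - 48 = -57)
x = I*√55 (x = √(2 - 57) = √(-55) = I*√55 ≈ 7.4162*I)
x + T(6)*t = I*√55 + (-5 + 6)*39 = I*√55 + 1*39 = I*√55 + 39 = 39 + I*√55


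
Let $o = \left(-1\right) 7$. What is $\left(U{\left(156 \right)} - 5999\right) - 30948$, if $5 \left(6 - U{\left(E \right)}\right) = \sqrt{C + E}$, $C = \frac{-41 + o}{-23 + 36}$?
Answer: $-36941 - \frac{6 \sqrt{715}}{65} \approx -36944.0$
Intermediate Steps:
$o = -7$
$C = - \frac{48}{13}$ ($C = \frac{-41 - 7}{-23 + 36} = - \frac{48}{13} \approx -3.6923$)
$U{\left(E \right)} = 6 - \frac{\sqrt{- \frac{48}{13} + E}}{5}$
$\left(U{\left(156 \right)} - 5999\right) - 30948 = \left(\left(6 - \frac{\sqrt{-624 + 169 \cdot 156}}{65}\right) - 5999\right) - 30948 = \left(\left(6 - \frac{\sqrt{-624 + 26364}}{65}\right) - 5999\right) - 30948 = \left(\left(6 - \frac{\sqrt{25740}}{65}\right) - 5999\right) - 30948 = \left(\left(6 - \frac{6 \sqrt{715}}{65}\right) - 5999\right) - 30948 = \left(-5993 - \frac{6 \sqrt{715}}{65}\right) - 30948 = -36941 - \frac{6 \sqrt{715}}{65}$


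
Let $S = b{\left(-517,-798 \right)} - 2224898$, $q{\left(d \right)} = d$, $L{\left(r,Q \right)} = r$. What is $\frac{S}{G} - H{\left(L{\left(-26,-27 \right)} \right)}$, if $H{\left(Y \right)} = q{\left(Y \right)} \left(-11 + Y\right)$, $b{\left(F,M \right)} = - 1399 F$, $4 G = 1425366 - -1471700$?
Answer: $- \frac{1396491976}{1448533} \approx -964.07$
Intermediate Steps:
$G = \frac{1448533}{2}$ ($G = \frac{1425366 - -1471700}{4} = \frac{1425366 + 1471700}{4} = \frac{1}{4} \cdot 2897066 = \frac{1448533}{2} \approx 7.2427 \cdot 10^{5}$)
$H{\left(Y \right)} = Y \left(-11 + Y\right)$
$S = -1501615$ ($S = \left(-1399\right) \left(-517\right) - 2224898 = 723283 - 2224898 = -1501615$)
$\frac{S}{G} - H{\left(L{\left(-26,-27 \right)} \right)} = - \frac{1501615}{\frac{1448533}{2}} - - 26 \left(-11 - 26\right) = \left(-1501615\right) \frac{2}{1448533} - \left(-26\right) \left(-37\right) = - \frac{3003230}{1448533} - 962 = - \frac{1396491976}{1448533}$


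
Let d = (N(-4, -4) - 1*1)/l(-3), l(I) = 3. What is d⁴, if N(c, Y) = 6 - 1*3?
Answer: 16/81 ≈ 0.19753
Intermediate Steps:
N(c, Y) = 3 (N(c, Y) = 6 - 3 = 3)
d = ⅔ (d = (3 - 1*1)/3 = (3 - 1)*(⅓) = 2*(⅓) = ⅔ ≈ 0.66667)
d⁴ = (⅔)⁴ = 16/81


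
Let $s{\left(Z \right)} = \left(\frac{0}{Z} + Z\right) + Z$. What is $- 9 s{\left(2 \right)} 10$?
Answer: $-360$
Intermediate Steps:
$s{\left(Z \right)} = 2 Z$ ($s{\left(Z \right)} = \left(0 + Z\right) + Z = Z + Z = 2 Z$)
$- 9 s{\left(2 \right)} 10 = - 9 \cdot 2 \cdot 2 \cdot 10 = \left(-9\right) 4 \cdot 10 = \left(-36\right) 10 = -360$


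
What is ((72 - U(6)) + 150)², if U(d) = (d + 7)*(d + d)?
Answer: 4356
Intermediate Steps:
U(d) = 2*d*(7 + d) (U(d) = (7 + d)*(2*d) = 2*d*(7 + d))
((72 - U(6)) + 150)² = ((72 - 2*6*(7 + 6)) + 150)² = ((72 - 2*6*13) + 150)² = ((72 - 1*156) + 150)² = ((72 - 156) + 150)² = (-84 + 150)² = 66² = 4356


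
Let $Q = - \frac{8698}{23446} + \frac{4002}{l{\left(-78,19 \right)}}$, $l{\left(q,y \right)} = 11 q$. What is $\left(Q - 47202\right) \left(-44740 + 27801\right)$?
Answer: $\frac{103115973207978}{128953} \approx 7.9964 \cdot 10^{8}$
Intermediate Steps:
$Q = - \frac{8441148}{1676389}$ ($Q = - \frac{8698}{23446} + \frac{4002}{11 \left(-78\right)} = \left(-8698\right) \frac{1}{23446} + \frac{4002}{-858} = - \frac{4349}{11723} + 4002 \left(- \frac{1}{858}\right) = - \frac{4349}{11723} - \frac{667}{143} = - \frac{8441148}{1676389} \approx -5.0353$)
$\left(Q - 47202\right) \left(-44740 + 27801\right) = \left(- \frac{8441148}{1676389} - 47202\right) \left(-44740 + 27801\right) = \left(- \frac{79137354726}{1676389}\right) \left(-16939\right) = \frac{103115973207978}{128953}$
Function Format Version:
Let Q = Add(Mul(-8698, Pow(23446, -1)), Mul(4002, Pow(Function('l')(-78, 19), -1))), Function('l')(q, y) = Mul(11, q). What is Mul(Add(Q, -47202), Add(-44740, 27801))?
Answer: Rational(103115973207978, 128953) ≈ 7.9964e+8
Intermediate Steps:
Q = Rational(-8441148, 1676389) (Q = Add(Mul(-8698, Pow(23446, -1)), Mul(4002, Pow(Mul(11, -78), -1))) = Add(Mul(-8698, Rational(1, 23446)), Mul(4002, Pow(-858, -1))) = Add(Rational(-4349, 11723), Mul(4002, Rational(-1, 858))) = Add(Rational(-4349, 11723), Rational(-667, 143)) = Rational(-8441148, 1676389) ≈ -5.0353)
Mul(Add(Q, -47202), Add(-44740, 27801)) = Mul(Add(Rational(-8441148, 1676389), -47202), Add(-44740, 27801)) = Mul(Rational(-79137354726, 1676389), -16939) = Rational(103115973207978, 128953)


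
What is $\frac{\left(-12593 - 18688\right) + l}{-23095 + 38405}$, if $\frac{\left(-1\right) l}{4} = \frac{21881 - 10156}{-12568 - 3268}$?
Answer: $- \frac{61914877}{30306145} \approx -2.043$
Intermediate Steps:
$l = \frac{11725}{3959}$ ($l = - 4 \frac{21881 - 10156}{-12568 - 3268} = - 4 \frac{11725}{-15836} = - 4 \cdot 11725 \left(- \frac{1}{15836}\right) = \left(-4\right) \left(- \frac{11725}{15836}\right) = \frac{11725}{3959} \approx 2.9616$)
$\frac{\left(-12593 - 18688\right) + l}{-23095 + 38405} = \frac{\left(-12593 - 18688\right) + \frac{11725}{3959}}{-23095 + 38405} = \frac{\left(-12593 - 18688\right) + \frac{11725}{3959}}{15310} = \left(-31281 + \frac{11725}{3959}\right) \frac{1}{15310} = \left(- \frac{123829754}{3959}\right) \frac{1}{15310} = - \frac{61914877}{30306145}$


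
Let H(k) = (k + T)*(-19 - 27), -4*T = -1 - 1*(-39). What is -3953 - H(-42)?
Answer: -6322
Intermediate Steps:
T = -19/2 (T = -(-1 - 1*(-39))/4 = -(-1 + 39)/4 = -¼*38 = -19/2 ≈ -9.5000)
H(k) = 437 - 46*k (H(k) = (k - 19/2)*(-19 - 27) = (-19/2 + k)*(-46) = 437 - 46*k)
-3953 - H(-42) = -3953 - (437 - 46*(-42)) = -3953 - (437 + 1932) = -3953 - 1*2369 = -3953 - 2369 = -6322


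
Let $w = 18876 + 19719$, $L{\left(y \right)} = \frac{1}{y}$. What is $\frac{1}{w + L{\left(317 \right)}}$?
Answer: $\frac{317}{12234616} \approx 2.591 \cdot 10^{-5}$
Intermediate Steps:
$w = 38595$
$\frac{1}{w + L{\left(317 \right)}} = \frac{1}{38595 + \frac{1}{317}} = \frac{1}{\frac{12234616}{317}} = \frac{317}{12234616}$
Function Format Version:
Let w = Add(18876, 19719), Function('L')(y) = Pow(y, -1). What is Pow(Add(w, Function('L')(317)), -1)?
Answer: Rational(317, 12234616) ≈ 2.5910e-5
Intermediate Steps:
w = 38595
Pow(Add(w, Function('L')(317)), -1) = Pow(Add(38595, Pow(317, -1)), -1) = Pow(Add(38595, Rational(1, 317)), -1) = Pow(Rational(12234616, 317), -1) = Rational(317, 12234616)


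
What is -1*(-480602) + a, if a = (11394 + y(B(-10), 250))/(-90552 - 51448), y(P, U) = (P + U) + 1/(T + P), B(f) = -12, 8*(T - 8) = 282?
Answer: 2132671011499/4437500 ≈ 4.8060e+5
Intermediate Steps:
T = 173/4 (T = 8 + (⅛)*282 = 8 + 141/4 = 173/4 ≈ 43.250)
y(P, U) = P + U + 1/(173/4 + P) (y(P, U) = (P + U) + 1/(173/4 + P) = P + U + 1/(173/4 + P))
a = -363501/4437500 (a = (11394 + (4 + 4*(-12)² + 173*(-12) + 173*250 + 4*(-12)*250)/(173 + 4*(-12)))/(-90552 - 51448) = (11394 + (4 + 4*144 - 2076 + 43250 - 12000)/(173 - 48))/(-142000) = (11394 + (4 + 576 - 2076 + 43250 - 12000)/125)*(-1/142000) = (11394 + (1/125)*29754)*(-1/142000) = (11394 + 29754/125)*(-1/142000) = (1454004/125)*(-1/142000) = -363501/4437500 ≈ -0.081916)
-1*(-480602) + a = -1*(-480602) - 363501/4437500 = 480602 - 363501/4437500 = 2132671011499/4437500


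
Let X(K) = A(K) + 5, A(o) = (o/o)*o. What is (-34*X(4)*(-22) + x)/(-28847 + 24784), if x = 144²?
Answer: -27468/4063 ≈ -6.7605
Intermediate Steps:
A(o) = o (A(o) = 1*o = o)
x = 20736
X(K) = 5 + K (X(K) = K + 5 = 5 + K)
(-34*X(4)*(-22) + x)/(-28847 + 24784) = (-34*(5 + 4)*(-22) + 20736)/(-28847 + 24784) = (-34*9*(-22) + 20736)/(-4063) = (-306*(-22) + 20736)*(-1/4063) = (6732 + 20736)*(-1/4063) = 27468*(-1/4063) = -27468/4063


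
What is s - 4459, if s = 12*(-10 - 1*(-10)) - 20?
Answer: -4479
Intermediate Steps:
s = -20 (s = 12*(-10 + 10) - 20 = 12*0 - 20 = 0 - 20 = -20)
s - 4459 = -20 - 4459 = -4479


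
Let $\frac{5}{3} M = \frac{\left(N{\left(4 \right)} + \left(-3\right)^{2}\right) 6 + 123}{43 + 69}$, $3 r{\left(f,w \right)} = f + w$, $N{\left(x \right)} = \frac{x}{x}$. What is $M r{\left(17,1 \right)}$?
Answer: $\frac{1647}{280} \approx 5.8821$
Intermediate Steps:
$N{\left(x \right)} = 1$
$r{\left(f,w \right)} = \frac{f}{3} + \frac{w}{3}$ ($r{\left(f,w \right)} = \frac{f + w}{3} = \frac{f}{3} + \frac{w}{3}$)
$M = \frac{549}{560}$ ($M = \frac{3 \frac{\left(1 + \left(-3\right)^{2}\right) 6 + 123}{43 + 69}}{5} = \frac{3 \frac{\left(1 + 9\right) 6 + 123}{112}}{5} = \frac{3 \left(10 \cdot 6 + 123\right) \frac{1}{112}}{5} = \frac{3 \left(60 + 123\right) \frac{1}{112}}{5} = \frac{3 \cdot 183 \cdot \frac{1}{112}}{5} = \frac{3}{5} \cdot \frac{183}{112} = \frac{549}{560} \approx 0.98036$)
$M r{\left(17,1 \right)} = \frac{549 \left(\frac{1}{3} \cdot 17 + \frac{1}{3} \cdot 1\right)}{560} = \frac{549 \left(\frac{17}{3} + \frac{1}{3}\right)}{560} = \frac{549}{560} \cdot 6 = \frac{1647}{280}$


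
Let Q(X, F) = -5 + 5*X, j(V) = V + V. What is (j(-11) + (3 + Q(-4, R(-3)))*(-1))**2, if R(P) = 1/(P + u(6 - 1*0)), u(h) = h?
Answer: 0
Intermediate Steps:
j(V) = 2*V
R(P) = 1/(6 + P) (R(P) = 1/(P + (6 - 1*0)) = 1/(P + (6 + 0)) = 1/(P + 6) = 1/(6 + P))
(j(-11) + (3 + Q(-4, R(-3)))*(-1))**2 = (2*(-11) + (3 + (-5 + 5*(-4)))*(-1))**2 = (-22 + (3 + (-5 - 20))*(-1))**2 = (-22 + (3 - 25)*(-1))**2 = (-22 - 22*(-1))**2 = (-22 + 22)**2 = 0**2 = 0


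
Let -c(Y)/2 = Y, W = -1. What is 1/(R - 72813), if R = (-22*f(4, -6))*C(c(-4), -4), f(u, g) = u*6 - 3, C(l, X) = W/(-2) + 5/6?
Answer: -1/73429 ≈ -1.3619e-5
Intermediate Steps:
c(Y) = -2*Y
C(l, X) = 4/3 (C(l, X) = -1/(-2) + 5/6 = -1*(-½) + 5*(⅙) = ½ + ⅚ = 4/3)
f(u, g) = -3 + 6*u (f(u, g) = 6*u - 3 = -3 + 6*u)
R = -616 (R = -22*(-3 + 6*4)*(4/3) = -22*(-3 + 24)*(4/3) = -22*21*(4/3) = -462*4/3 = -616)
1/(R - 72813) = 1/(-616 - 72813) = 1/(-73429) = -1/73429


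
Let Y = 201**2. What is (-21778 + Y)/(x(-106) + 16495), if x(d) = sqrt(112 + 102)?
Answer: 307186385/272084811 - 18623*sqrt(214)/272084811 ≈ 1.1280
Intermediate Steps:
x(d) = sqrt(214)
Y = 40401
(-21778 + Y)/(x(-106) + 16495) = (-21778 + 40401)/(sqrt(214) + 16495) = 18623/(16495 + sqrt(214))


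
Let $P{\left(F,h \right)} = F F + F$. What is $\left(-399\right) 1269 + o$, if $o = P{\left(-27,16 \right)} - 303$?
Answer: $-505932$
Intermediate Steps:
$P{\left(F,h \right)} = F + F^{2}$ ($P{\left(F,h \right)} = F^{2} + F = F + F^{2}$)
$o = 399$ ($o = - 27 \left(1 - 27\right) - 303 = \left(-27\right) \left(-26\right) - 303 = 702 - 303 = 399$)
$\left(-399\right) 1269 + o = \left(-399\right) 1269 + 399 = -506331 + 399 = -505932$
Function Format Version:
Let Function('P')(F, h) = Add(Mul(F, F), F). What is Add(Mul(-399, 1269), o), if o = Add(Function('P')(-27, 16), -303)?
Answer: -505932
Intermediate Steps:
Function('P')(F, h) = Add(F, Pow(F, 2)) (Function('P')(F, h) = Add(Pow(F, 2), F) = Add(F, Pow(F, 2)))
o = 399 (o = Add(Mul(-27, Add(1, -27)), -303) = Add(Mul(-27, -26), -303) = Add(702, -303) = 399)
Add(Mul(-399, 1269), o) = Add(Mul(-399, 1269), 399) = Add(-506331, 399) = -505932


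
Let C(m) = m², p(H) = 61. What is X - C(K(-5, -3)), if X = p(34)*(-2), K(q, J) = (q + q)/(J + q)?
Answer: -1977/16 ≈ -123.56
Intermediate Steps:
K(q, J) = 2*q/(J + q) (K(q, J) = (2*q)/(J + q) = 2*q/(J + q))
X = -122 (X = 61*(-2) = -122)
X - C(K(-5, -3)) = -122 - (2*(-5)/(-3 - 5))² = -122 - (2*(-5)/(-8))² = -122 - (2*(-5)*(-⅛))² = -122 - (5/4)² = -122 - 1*25/16 = -122 - 25/16 = -1977/16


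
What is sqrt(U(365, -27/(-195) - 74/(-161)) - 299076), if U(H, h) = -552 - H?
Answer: I*sqrt(299993) ≈ 547.72*I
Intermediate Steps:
sqrt(U(365, -27/(-195) - 74/(-161)) - 299076) = sqrt((-552 - 1*365) - 299076) = sqrt((-552 - 365) - 299076) = sqrt(-917 - 299076) = sqrt(-299993) = I*sqrt(299993)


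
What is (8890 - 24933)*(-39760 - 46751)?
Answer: 1387895973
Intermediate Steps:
(8890 - 24933)*(-39760 - 46751) = -16043*(-86511) = 1387895973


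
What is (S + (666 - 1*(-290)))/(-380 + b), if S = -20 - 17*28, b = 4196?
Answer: 115/954 ≈ 0.12055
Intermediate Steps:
S = -496 (S = -20 - 476 = -496)
(S + (666 - 1*(-290)))/(-380 + b) = (-496 + (666 - 1*(-290)))/(-380 + 4196) = (-496 + (666 + 290))/3816 = (-496 + 956)*(1/3816) = 460*(1/3816) = 115/954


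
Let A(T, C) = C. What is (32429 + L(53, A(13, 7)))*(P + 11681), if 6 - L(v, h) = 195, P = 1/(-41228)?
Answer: 3881569192020/10307 ≈ 3.7660e+8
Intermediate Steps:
P = -1/41228 ≈ -2.4255e-5
L(v, h) = -189 (L(v, h) = 6 - 1*195 = 6 - 195 = -189)
(32429 + L(53, A(13, 7)))*(P + 11681) = (32429 - 189)*(-1/41228 + 11681) = 32240*(481584267/41228) = 3881569192020/10307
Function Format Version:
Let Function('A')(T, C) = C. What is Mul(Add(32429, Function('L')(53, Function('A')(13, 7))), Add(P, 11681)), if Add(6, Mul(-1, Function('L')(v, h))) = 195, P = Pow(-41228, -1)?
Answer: Rational(3881569192020, 10307) ≈ 3.7660e+8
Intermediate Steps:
P = Rational(-1, 41228) ≈ -2.4255e-5
Function('L')(v, h) = -189 (Function('L')(v, h) = Add(6, Mul(-1, 195)) = Add(6, -195) = -189)
Mul(Add(32429, Function('L')(53, Function('A')(13, 7))), Add(P, 11681)) = Mul(Add(32429, -189), Add(Rational(-1, 41228), 11681)) = Mul(32240, Rational(481584267, 41228)) = Rational(3881569192020, 10307)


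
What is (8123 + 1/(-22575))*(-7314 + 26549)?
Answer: 705450257228/4515 ≈ 1.5625e+8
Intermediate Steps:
(8123 + 1/(-22575))*(-7314 + 26549) = (8123 - 1/22575)*19235 = (183376724/22575)*19235 = 705450257228/4515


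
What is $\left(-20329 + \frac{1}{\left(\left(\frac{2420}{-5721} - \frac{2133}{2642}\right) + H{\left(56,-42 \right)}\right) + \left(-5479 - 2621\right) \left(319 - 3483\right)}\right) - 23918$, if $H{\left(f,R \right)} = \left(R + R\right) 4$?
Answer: $- \frac{17139745555398168123}{387365144651915} \approx -44247.0$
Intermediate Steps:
$H{\left(f,R \right)} = 8 R$ ($H{\left(f,R \right)} = 2 R 4 = 8 R$)
$\left(-20329 + \frac{1}{\left(\left(\frac{2420}{-5721} - \frac{2133}{2642}\right) + H{\left(56,-42 \right)}\right) + \left(-5479 - 2621\right) \left(319 - 3483\right)}\right) - 23918 = \left(-20329 + \frac{1}{\left(\left(\frac{2420}{-5721} - \frac{2133}{2642}\right) + 8 \left(-42\right)\right) + \left(-5479 - 2621\right) \left(319 - 3483\right)}\right) - 23918 = \left(-20329 + \frac{1}{\left(\left(2420 \left(- \frac{1}{5721}\right) - \frac{2133}{2642}\right) - 336\right) - -25628400}\right) - 23918 = \left(-20329 + \frac{1}{\left(\left(- \frac{2420}{5721} - \frac{2133}{2642}\right) - 336\right) + 25628400}\right) - 23918 = \left(-20329 + \frac{1}{\left(- \frac{18596533}{15114882} - 336\right) + 25628400}\right) - 23918 = \left(-20329 + \frac{1}{- \frac{5097196885}{15114882} + 25628400}\right) - 23918 = \left(-20329 + \frac{1}{\frac{387365144651915}{15114882}}\right) - 23918 = \left(-20329 + \frac{15114882}{387365144651915}\right) - 23918 = - \frac{7874746025613665153}{387365144651915} - 23918 = - \frac{17139745555398168123}{387365144651915}$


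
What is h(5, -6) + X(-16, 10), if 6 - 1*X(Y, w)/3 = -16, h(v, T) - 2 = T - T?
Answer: 68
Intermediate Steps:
h(v, T) = 2 (h(v, T) = 2 + (T - T) = 2 + 0 = 2)
X(Y, w) = 66 (X(Y, w) = 18 - 3*(-16) = 18 + 48 = 66)
h(5, -6) + X(-16, 10) = 2 + 66 = 68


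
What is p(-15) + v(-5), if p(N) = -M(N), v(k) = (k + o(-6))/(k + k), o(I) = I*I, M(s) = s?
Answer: 119/10 ≈ 11.900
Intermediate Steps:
o(I) = I²
v(k) = (36 + k)/(2*k) (v(k) = (k + (-6)²)/(k + k) = (k + 36)/((2*k)) = (36 + k)*(1/(2*k)) = (36 + k)/(2*k))
p(N) = -N
p(-15) + v(-5) = -1*(-15) + (½)*(36 - 5)/(-5) = 15 + (½)*(-⅕)*31 = 15 - 31/10 = 119/10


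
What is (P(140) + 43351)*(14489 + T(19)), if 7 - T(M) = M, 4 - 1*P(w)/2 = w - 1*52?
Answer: 625160291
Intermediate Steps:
P(w) = 112 - 2*w (P(w) = 8 - 2*(w - 1*52) = 8 - 2*(w - 52) = 8 - 2*(-52 + w) = 8 + (104 - 2*w) = 112 - 2*w)
T(M) = 7 - M
(P(140) + 43351)*(14489 + T(19)) = ((112 - 2*140) + 43351)*(14489 + (7 - 1*19)) = ((112 - 280) + 43351)*(14489 + (7 - 19)) = (-168 + 43351)*(14489 - 12) = 43183*14477 = 625160291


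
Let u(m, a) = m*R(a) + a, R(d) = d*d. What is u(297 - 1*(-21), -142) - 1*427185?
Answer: 5984825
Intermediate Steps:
R(d) = d²
u(m, a) = a + m*a² (u(m, a) = m*a² + a = a + m*a²)
u(297 - 1*(-21), -142) - 1*427185 = -142*(1 - 142*(297 - 1*(-21))) - 1*427185 = -142*(1 - 142*(297 + 21)) - 427185 = -142*(1 - 142*318) - 427185 = -142*(1 - 45156) - 427185 = -142*(-45155) - 427185 = 6412010 - 427185 = 5984825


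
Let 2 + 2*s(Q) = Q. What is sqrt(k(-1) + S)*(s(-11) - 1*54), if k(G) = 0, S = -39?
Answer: -121*I*sqrt(39)/2 ≈ -377.82*I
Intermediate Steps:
s(Q) = -1 + Q/2
sqrt(k(-1) + S)*(s(-11) - 1*54) = sqrt(0 - 39)*((-1 + (1/2)*(-11)) - 1*54) = sqrt(-39)*((-1 - 11/2) - 54) = (I*sqrt(39))*(-13/2 - 54) = (I*sqrt(39))*(-121/2) = -121*I*sqrt(39)/2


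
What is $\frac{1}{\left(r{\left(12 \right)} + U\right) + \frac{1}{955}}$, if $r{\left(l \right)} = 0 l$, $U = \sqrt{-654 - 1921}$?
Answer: $\frac{955}{2348464376} - \frac{4560125 i \sqrt{103}}{2348464376} \approx 4.0665 \cdot 10^{-7} - 0.019707 i$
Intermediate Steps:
$U = 5 i \sqrt{103}$ ($U = \sqrt{-2575} = 5 i \sqrt{103} \approx 50.744 i$)
$r{\left(l \right)} = 0$
$\frac{1}{\left(r{\left(12 \right)} + U\right) + \frac{1}{955}} = \frac{1}{\left(0 + 5 i \sqrt{103}\right) + \frac{1}{955}} = \frac{1}{5 i \sqrt{103} + \frac{1}{955}} = \frac{1}{\frac{1}{955} + 5 i \sqrt{103}}$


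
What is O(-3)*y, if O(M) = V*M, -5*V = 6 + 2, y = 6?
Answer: 144/5 ≈ 28.800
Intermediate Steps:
V = -8/5 (V = -(6 + 2)/5 = -1/5*8 = -8/5 ≈ -1.6000)
O(M) = -8*M/5
O(-3)*y = -8/5*(-3)*6 = (24/5)*6 = 144/5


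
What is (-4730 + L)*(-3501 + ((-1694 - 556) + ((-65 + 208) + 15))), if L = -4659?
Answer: 52512677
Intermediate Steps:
(-4730 + L)*(-3501 + ((-1694 - 556) + ((-65 + 208) + 15))) = (-4730 - 4659)*(-3501 + ((-1694 - 556) + ((-65 + 208) + 15))) = -9389*(-3501 + (-2250 + (143 + 15))) = -9389*(-3501 + (-2250 + 158)) = -9389*(-3501 - 2092) = -9389*(-5593) = 52512677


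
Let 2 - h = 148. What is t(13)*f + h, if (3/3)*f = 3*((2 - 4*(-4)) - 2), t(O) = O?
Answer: 478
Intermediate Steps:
h = -146 (h = 2 - 1*148 = 2 - 148 = -146)
f = 48 (f = 3*((2 - 4*(-4)) - 2) = 3*((2 + 16) - 2) = 3*(18 - 2) = 3*16 = 48)
t(13)*f + h = 13*48 - 146 = 624 - 146 = 478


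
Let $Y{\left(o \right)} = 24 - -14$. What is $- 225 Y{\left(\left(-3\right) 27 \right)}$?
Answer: $-8550$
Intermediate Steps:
$Y{\left(o \right)} = 38$ ($Y{\left(o \right)} = 24 + 14 = 38$)
$- 225 Y{\left(\left(-3\right) 27 \right)} = \left(-225\right) 38 = -8550$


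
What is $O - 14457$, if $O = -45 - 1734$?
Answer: $-16236$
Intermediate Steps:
$O = -1779$ ($O = -45 - 1734 = -1779$)
$O - 14457 = -1779 - 14457 = -16236$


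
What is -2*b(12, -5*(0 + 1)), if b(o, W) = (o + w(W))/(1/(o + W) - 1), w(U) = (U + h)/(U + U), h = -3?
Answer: 448/15 ≈ 29.867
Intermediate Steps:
w(U) = (-3 + U)/(2*U) (w(U) = (U - 3)/(U + U) = (-3 + U)/((2*U)) = (-3 + U)*(1/(2*U)) = (-3 + U)/(2*U))
b(o, W) = (o + (-3 + W)/(2*W))/(-1 + 1/(W + o)) (b(o, W) = (o + (-3 + W)/(2*W))/(1/(o + W) - 1) = (o + (-3 + W)/(2*W))/(1/(W + o) - 1) = (o + (-3 + W)/(2*W))/(-1 + 1/(W + o)))
-2*b(12, -5*(0 + 1)) = -(-(-5*(0 + 1))*(-3 - 5*(0 + 1) + 2*12**2 + 2*(-5*(0 + 1))*12) - 1*12*(-3 - 5*(0 + 1)))/(((-5*(0 + 1)))*(-1 - 5*(0 + 1) + 12)) = -(-(-5*1)*(-3 - 5*1 + 2*144 + 2*(-5*1)*12) - 1*12*(-3 - 5*1))/(((-5*1))*(-1 - 5*1 + 12)) = -(-1*(-5)*(-3 - 5 + 288 + 2*(-5)*12) - 1*12*(-3 - 5))/((-5)*(-1 - 5 + 12)) = -(-1)*(-1*(-5)*(-3 - 5 + 288 - 120) - 1*12*(-8))/(5*6) = -(-1)*(-1*(-5)*160 + 96)/(5*6) = -(-1)*(800 + 96)/(5*6) = -(-1)*896/(5*6) = -2*(-224/15) = 448/15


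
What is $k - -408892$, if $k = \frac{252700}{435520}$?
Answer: $\frac{8904044827}{21776} \approx 4.0889 \cdot 10^{5}$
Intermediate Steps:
$k = \frac{12635}{21776}$ ($k = 252700 \cdot \frac{1}{435520} = \frac{12635}{21776} \approx 0.58023$)
$k - -408892 = \frac{12635}{21776} - -408892 = \frac{12635}{21776} + 408892 = \frac{8904044827}{21776}$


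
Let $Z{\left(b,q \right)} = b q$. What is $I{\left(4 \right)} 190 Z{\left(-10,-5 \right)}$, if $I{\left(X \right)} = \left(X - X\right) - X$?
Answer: $-38000$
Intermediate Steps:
$I{\left(X \right)} = - X$ ($I{\left(X \right)} = 0 - X = - X$)
$I{\left(4 \right)} 190 Z{\left(-10,-5 \right)} = \left(-1\right) 4 \cdot 190 \left(\left(-10\right) \left(-5\right)\right) = \left(-4\right) 190 \cdot 50 = \left(-760\right) 50 = -38000$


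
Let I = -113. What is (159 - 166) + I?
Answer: -120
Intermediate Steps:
(159 - 166) + I = (159 - 166) - 113 = -7 - 113 = -120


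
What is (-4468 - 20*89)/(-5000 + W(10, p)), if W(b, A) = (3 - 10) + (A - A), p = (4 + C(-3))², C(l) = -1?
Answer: 6248/5007 ≈ 1.2479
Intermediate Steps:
p = 9 (p = (4 - 1)² = 3² = 9)
W(b, A) = -7 (W(b, A) = -7 + 0 = -7)
(-4468 - 20*89)/(-5000 + W(10, p)) = (-4468 - 20*89)/(-5000 - 7) = (-4468 - 1780)/(-5007) = -6248*(-1/5007) = 6248/5007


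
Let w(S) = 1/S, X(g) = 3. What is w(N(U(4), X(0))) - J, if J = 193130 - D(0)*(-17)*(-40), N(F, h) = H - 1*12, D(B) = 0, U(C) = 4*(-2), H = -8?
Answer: -3862601/20 ≈ -1.9313e+5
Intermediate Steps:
U(C) = -8
N(F, h) = -20 (N(F, h) = -8 - 1*12 = -8 - 12 = -20)
J = 193130 (J = 193130 - 0*(-17)*(-40) = 193130 - 0*(-40) = 193130 - 1*0 = 193130 + 0 = 193130)
w(N(U(4), X(0))) - J = 1/(-20) - 1*193130 = -1/20 - 193130 = -3862601/20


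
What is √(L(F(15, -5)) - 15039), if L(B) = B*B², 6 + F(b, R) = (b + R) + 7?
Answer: 2*I*√3427 ≈ 117.08*I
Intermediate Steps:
F(b, R) = 1 + R + b (F(b, R) = -6 + ((b + R) + 7) = -6 + ((R + b) + 7) = -6 + (7 + R + b) = 1 + R + b)
L(B) = B³
√(L(F(15, -5)) - 15039) = √((1 - 5 + 15)³ - 15039) = √(11³ - 15039) = √(1331 - 15039) = √(-13708) = 2*I*√3427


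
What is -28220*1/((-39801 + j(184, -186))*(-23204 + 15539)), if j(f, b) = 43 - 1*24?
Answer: -2822/30492903 ≈ -9.2546e-5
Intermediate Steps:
j(f, b) = 19 (j(f, b) = 43 - 24 = 19)
-28220*1/((-39801 + j(184, -186))*(-23204 + 15539)) = -28220*1/((-39801 + 19)*(-23204 + 15539)) = -28220/((-7665*(-39782))) = -28220/304929030 = -28220*1/304929030 = -2822/30492903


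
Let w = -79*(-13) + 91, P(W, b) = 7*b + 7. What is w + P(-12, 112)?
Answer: 1909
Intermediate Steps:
P(W, b) = 7 + 7*b
w = 1118 (w = 1027 + 91 = 1118)
w + P(-12, 112) = 1118 + (7 + 7*112) = 1118 + (7 + 784) = 1118 + 791 = 1909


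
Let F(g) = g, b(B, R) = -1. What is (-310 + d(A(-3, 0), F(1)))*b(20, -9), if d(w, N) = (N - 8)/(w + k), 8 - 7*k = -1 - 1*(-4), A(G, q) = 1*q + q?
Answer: 1599/5 ≈ 319.80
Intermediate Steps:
A(G, q) = 2*q (A(G, q) = q + q = 2*q)
k = 5/7 (k = 8/7 - (-1 - 1*(-4))/7 = 8/7 - (-1 + 4)/7 = 8/7 - ⅐*3 = 8/7 - 3/7 = 5/7 ≈ 0.71429)
d(w, N) = (-8 + N)/(5/7 + w) (d(w, N) = (N - 8)/(w + 5/7) = (-8 + N)/(5/7 + w))
(-310 + d(A(-3, 0), F(1)))*b(20, -9) = (-310 + 7*(-8 + 1)/(5 + 7*(2*0)))*(-1) = (-310 + 7*(-7)/(5 + 7*0))*(-1) = (-310 + 7*(-7)/(5 + 0))*(-1) = (-310 + 7*(-7)/5)*(-1) = (-310 + 7*(⅕)*(-7))*(-1) = (-310 - 49/5)*(-1) = -1599/5*(-1) = 1599/5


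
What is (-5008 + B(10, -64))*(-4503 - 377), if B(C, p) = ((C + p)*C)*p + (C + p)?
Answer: -143950240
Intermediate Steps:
B(C, p) = C + p + C*p*(C + p) (B(C, p) = (C*(C + p))*p + (C + p) = C*p*(C + p) + (C + p) = C + p + C*p*(C + p))
(-5008 + B(10, -64))*(-4503 - 377) = (-5008 + (10 - 64 + 10*(-64)**2 - 64*10**2))*(-4503 - 377) = (-5008 + (10 - 64 + 10*4096 - 64*100))*(-4880) = (-5008 + (10 - 64 + 40960 - 6400))*(-4880) = (-5008 + 34506)*(-4880) = 29498*(-4880) = -143950240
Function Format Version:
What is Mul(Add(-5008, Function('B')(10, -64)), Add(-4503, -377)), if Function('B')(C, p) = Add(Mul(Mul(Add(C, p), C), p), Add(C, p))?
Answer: -143950240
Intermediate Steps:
Function('B')(C, p) = Add(C, p, Mul(C, p, Add(C, p))) (Function('B')(C, p) = Add(Mul(Mul(C, Add(C, p)), p), Add(C, p)) = Add(Mul(C, p, Add(C, p)), Add(C, p)) = Add(C, p, Mul(C, p, Add(C, p))))
Mul(Add(-5008, Function('B')(10, -64)), Add(-4503, -377)) = Mul(Add(-5008, Add(10, -64, Mul(10, Pow(-64, 2)), Mul(-64, Pow(10, 2)))), Add(-4503, -377)) = Mul(Add(-5008, Add(10, -64, Mul(10, 4096), Mul(-64, 100))), -4880) = Mul(Add(-5008, Add(10, -64, 40960, -6400)), -4880) = Mul(Add(-5008, 34506), -4880) = Mul(29498, -4880) = -143950240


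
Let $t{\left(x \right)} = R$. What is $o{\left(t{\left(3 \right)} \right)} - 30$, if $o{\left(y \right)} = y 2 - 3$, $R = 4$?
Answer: $-25$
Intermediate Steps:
$t{\left(x \right)} = 4$
$o{\left(y \right)} = -3 + 2 y$ ($o{\left(y \right)} = 2 y - 3 = -3 + 2 y$)
$o{\left(t{\left(3 \right)} \right)} - 30 = \left(-3 + 2 \cdot 4\right) - 30 = \left(-3 + 8\right) - 30 = 5 - 30 = -25$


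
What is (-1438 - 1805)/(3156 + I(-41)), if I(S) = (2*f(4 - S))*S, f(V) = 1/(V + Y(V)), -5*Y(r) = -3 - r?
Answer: -885339/861178 ≈ -1.0281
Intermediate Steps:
Y(r) = 3/5 + r/5 (Y(r) = -(-3 - r)/5 = 3/5 + r/5)
f(V) = 1/(3/5 + 6*V/5) (f(V) = 1/(V + (3/5 + V/5)) = 1/(3/5 + 6*V/5))
I(S) = 10*S/(3*(9 - 2*S)) (I(S) = (2*(5/(3*(1 + 2*(4 - S)))))*S = (2*(5/(3*(1 + (8 - 2*S)))))*S = (2*(5/(3*(9 - 2*S))))*S = (10/(3*(9 - 2*S)))*S = 10*S/(3*(9 - 2*S)))
(-1438 - 1805)/(3156 + I(-41)) = (-1438 - 1805)/(3156 + (10/3)*(-41)/(9 - 2*(-41))) = -3243/(3156 + (10/3)*(-41)/(9 + 82)) = -3243/(3156 + (10/3)*(-41)/91) = -3243/(3156 + (10/3)*(-41)*(1/91)) = -3243/(3156 - 410/273) = -3243/861178/273 = -3243*273/861178 = -885339/861178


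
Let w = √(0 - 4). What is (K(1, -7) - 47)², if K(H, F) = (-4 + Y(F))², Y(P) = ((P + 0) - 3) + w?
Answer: 17889 - 16240*I ≈ 17889.0 - 16240.0*I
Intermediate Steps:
w = 2*I (w = √(-4) = 2*I ≈ 2.0*I)
Y(P) = -3 + P + 2*I (Y(P) = ((P + 0) - 3) + 2*I = (P - 3) + 2*I = (-3 + P) + 2*I = -3 + P + 2*I)
K(H, F) = (-7 + F + 2*I)² (K(H, F) = (-4 + (-3 + F + 2*I))² = (-7 + F + 2*I)²)
(K(1, -7) - 47)² = ((-7 - 7 + 2*I)² - 47)² = ((-14 + 2*I)² - 47)² = (-47 + (-14 + 2*I)²)²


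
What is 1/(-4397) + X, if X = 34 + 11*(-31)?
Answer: -1349880/4397 ≈ -307.00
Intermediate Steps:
X = -307 (X = 34 - 341 = -307)
1/(-4397) + X = 1/(-4397) - 307 = -1/4397 - 307 = -1349880/4397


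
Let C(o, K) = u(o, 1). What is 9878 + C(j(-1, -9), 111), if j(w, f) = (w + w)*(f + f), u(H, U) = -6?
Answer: 9872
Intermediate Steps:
j(w, f) = 4*f*w (j(w, f) = (2*w)*(2*f) = 4*f*w)
C(o, K) = -6
9878 + C(j(-1, -9), 111) = 9878 - 6 = 9872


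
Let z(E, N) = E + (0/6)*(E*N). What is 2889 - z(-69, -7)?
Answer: 2958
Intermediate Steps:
z(E, N) = E (z(E, N) = E + (0*(1/6))*(E*N) = E + 0*(E*N) = E + 0 = E)
2889 - z(-69, -7) = 2889 - 1*(-69) = 2889 + 69 = 2958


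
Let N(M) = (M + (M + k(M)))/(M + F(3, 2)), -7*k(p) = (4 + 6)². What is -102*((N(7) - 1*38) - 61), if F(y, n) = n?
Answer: 212126/21 ≈ 10101.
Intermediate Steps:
k(p) = -100/7 (k(p) = -(4 + 6)²/7 = -⅐*10² = -⅐*100 = -100/7)
N(M) = (-100/7 + 2*M)/(2 + M) (N(M) = (M + (M - 100/7))/(M + 2) = (M + (-100/7 + M))/(2 + M) = (-100/7 + 2*M)/(2 + M))
-102*((N(7) - 1*38) - 61) = -102*((2*(-50 + 7*7)/(7*(2 + 7)) - 1*38) - 61) = -102*(((2/7)*(-50 + 49)/9 - 38) - 61) = -102*(((2/7)*(⅑)*(-1) - 38) - 61) = -102*((-2/63 - 38) - 61) = -102*(-2396/63 - 61) = -102*(-6239/63) = 212126/21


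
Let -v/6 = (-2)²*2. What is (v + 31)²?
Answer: 289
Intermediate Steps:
v = -48 (v = -6*(-2)²*2 = -24*2 = -6*8 = -48)
(v + 31)² = (-48 + 31)² = (-17)² = 289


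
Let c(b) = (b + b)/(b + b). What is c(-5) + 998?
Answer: 999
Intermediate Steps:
c(b) = 1 (c(b) = (2*b)/((2*b)) = (2*b)*(1/(2*b)) = 1)
c(-5) + 998 = 1 + 998 = 999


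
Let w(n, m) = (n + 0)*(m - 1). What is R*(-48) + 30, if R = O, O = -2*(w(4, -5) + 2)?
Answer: -2082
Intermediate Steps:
w(n, m) = n*(-1 + m)
O = 44 (O = -2*(4*(-1 - 5) + 2) = -2*(4*(-6) + 2) = -2*(-24 + 2) = -2*(-22) = 44)
R = 44
R*(-48) + 30 = 44*(-48) + 30 = -2112 + 30 = -2082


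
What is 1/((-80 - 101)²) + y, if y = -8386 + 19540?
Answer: 365416195/32761 ≈ 11154.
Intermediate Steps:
y = 11154
1/((-80 - 101)²) + y = 1/((-80 - 101)²) + 11154 = 1/((-181)²) + 11154 = 1/32761 + 11154 = 365416195/32761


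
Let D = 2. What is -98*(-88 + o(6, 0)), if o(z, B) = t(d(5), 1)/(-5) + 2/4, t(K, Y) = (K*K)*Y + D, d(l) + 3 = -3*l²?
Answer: 639303/5 ≈ 1.2786e+5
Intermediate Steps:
d(l) = -3 - 3*l²
t(K, Y) = 2 + Y*K² (t(K, Y) = (K*K)*Y + 2 = K²*Y + 2 = Y*K² + 2 = 2 + Y*K²)
o(z, B) = -12167/10 (o(z, B) = (2 + 1*(-3 - 3*5²)²)/(-5) + 2/4 = (2 + 1*(-3 - 3*25)²)*(-⅕) + 2*(¼) = (2 + 1*(-3 - 75)²)*(-⅕) + ½ = (2 + 1*(-78)²)*(-⅕) + ½ = (2 + 1*6084)*(-⅕) + ½ = (2 + 6084)*(-⅕) + ½ = 6086*(-⅕) + ½ = -6086/5 + ½ = -12167/10)
-98*(-88 + o(6, 0)) = -98*(-88 - 12167/10) = -98*(-13047/10) = 639303/5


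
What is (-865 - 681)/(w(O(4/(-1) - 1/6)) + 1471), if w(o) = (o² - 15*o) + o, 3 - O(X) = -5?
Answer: -1546/1423 ≈ -1.0864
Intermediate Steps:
O(X) = 8 (O(X) = 3 - 1*(-5) = 3 + 5 = 8)
w(o) = o² - 14*o
(-865 - 681)/(w(O(4/(-1) - 1/6)) + 1471) = (-865 - 681)/(8*(-14 + 8) + 1471) = -1546/(8*(-6) + 1471) = -1546/(-48 + 1471) = -1546/1423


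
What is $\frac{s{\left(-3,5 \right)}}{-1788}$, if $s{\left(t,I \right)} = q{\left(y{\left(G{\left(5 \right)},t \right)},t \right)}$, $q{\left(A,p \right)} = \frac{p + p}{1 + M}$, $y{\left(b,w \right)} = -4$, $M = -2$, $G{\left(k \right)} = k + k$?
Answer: $- \frac{1}{298} \approx -0.0033557$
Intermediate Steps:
$G{\left(k \right)} = 2 k$
$q{\left(A,p \right)} = - 2 p$ ($q{\left(A,p \right)} = \frac{p + p}{1 - 2} = \frac{2 p}{-1} = 2 p \left(-1\right) = - 2 p$)
$s{\left(t,I \right)} = - 2 t$
$\frac{s{\left(-3,5 \right)}}{-1788} = \frac{\left(-2\right) \left(-3\right)}{-1788} = 6 \left(- \frac{1}{1788}\right) = - \frac{1}{298}$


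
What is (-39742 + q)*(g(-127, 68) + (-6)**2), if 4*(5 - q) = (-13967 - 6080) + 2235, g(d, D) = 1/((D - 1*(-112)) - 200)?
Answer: -6342299/5 ≈ -1.2685e+6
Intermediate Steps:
g(d, D) = 1/(-88 + D) (g(d, D) = 1/((D + 112) - 200) = 1/((112 + D) - 200) = 1/(-88 + D))
q = 4458 (q = 5 - ((-13967 - 6080) + 2235)/4 = 5 - (-20047 + 2235)/4 = 5 - 1/4*(-17812) = 5 + 4453 = 4458)
(-39742 + q)*(g(-127, 68) + (-6)**2) = (-39742 + 4458)*(1/(-88 + 68) + (-6)**2) = -35284*(1/(-20) + 36) = -35284*(-1/20 + 36) = -35284*719/20 = -6342299/5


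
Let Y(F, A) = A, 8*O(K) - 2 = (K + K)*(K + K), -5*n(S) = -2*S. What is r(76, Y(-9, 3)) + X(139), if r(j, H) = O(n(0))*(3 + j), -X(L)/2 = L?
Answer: -1033/4 ≈ -258.25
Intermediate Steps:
X(L) = -2*L
n(S) = 2*S/5 (n(S) = -(-2)*S/5 = 2*S/5)
O(K) = ¼ + K²/2 (O(K) = ¼ + ((K + K)*(K + K))/8 = ¼ + ((2*K)*(2*K))/8 = ¼ + (4*K²)/8 = ¼ + K²/2)
r(j, H) = ¾ + j/4 (r(j, H) = (¼ + ((⅖)*0)²/2)*(3 + j) = (¼ + (½)*0²)*(3 + j) = (¼ + (½)*0)*(3 + j) = (¼ + 0)*(3 + j) = (3 + j)/4 = ¾ + j/4)
r(76, Y(-9, 3)) + X(139) = (¾ + (¼)*76) - 2*139 = (¾ + 19) - 278 = 79/4 - 278 = -1033/4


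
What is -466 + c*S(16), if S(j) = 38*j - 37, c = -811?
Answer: -463547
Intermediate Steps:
S(j) = -37 + 38*j
-466 + c*S(16) = -466 - 811*(-37 + 38*16) = -466 - 811*(-37 + 608) = -466 - 811*571 = -466 - 463081 = -463547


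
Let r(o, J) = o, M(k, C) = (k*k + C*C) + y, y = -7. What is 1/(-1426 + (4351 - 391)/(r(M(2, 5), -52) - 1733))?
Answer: -1711/2443846 ≈ -0.00070013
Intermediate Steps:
M(k, C) = -7 + C² + k² (M(k, C) = (k*k + C*C) - 7 = (k² + C²) - 7 = (C² + k²) - 7 = -7 + C² + k²)
1/(-1426 + (4351 - 391)/(r(M(2, 5), -52) - 1733)) = 1/(-1426 + (4351 - 391)/((-7 + 5² + 2²) - 1733)) = 1/(-1426 + 3960/((-7 + 25 + 4) - 1733)) = 1/(-1426 + 3960/(22 - 1733)) = 1/(-1426 + 3960/(-1711)) = 1/(-1426 + 3960*(-1/1711)) = 1/(-1426 - 3960/1711) = 1/(-2443846/1711) = -1711/2443846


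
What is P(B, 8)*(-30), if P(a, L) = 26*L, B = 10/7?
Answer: -6240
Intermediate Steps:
B = 10/7 (B = 10*(⅐) = 10/7 ≈ 1.4286)
P(B, 8)*(-30) = (26*8)*(-30) = 208*(-30) = -6240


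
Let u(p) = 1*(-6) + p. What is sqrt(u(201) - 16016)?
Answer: I*sqrt(15821) ≈ 125.78*I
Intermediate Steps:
u(p) = -6 + p
sqrt(u(201) - 16016) = sqrt((-6 + 201) - 16016) = sqrt(195 - 16016) = sqrt(-15821) = I*sqrt(15821)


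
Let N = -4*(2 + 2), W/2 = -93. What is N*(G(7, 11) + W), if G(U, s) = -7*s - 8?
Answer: 4336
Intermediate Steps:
W = -186 (W = 2*(-93) = -186)
N = -16 (N = -4*4 = -16)
G(U, s) = -8 - 7*s
N*(G(7, 11) + W) = -16*((-8 - 7*11) - 186) = -16*((-8 - 77) - 186) = -16*(-85 - 186) = -16*(-271) = 4336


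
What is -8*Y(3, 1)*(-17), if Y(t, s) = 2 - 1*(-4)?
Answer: 816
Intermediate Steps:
Y(t, s) = 6 (Y(t, s) = 2 + 4 = 6)
-8*Y(3, 1)*(-17) = -8*6*(-17) = -48*(-17) = 816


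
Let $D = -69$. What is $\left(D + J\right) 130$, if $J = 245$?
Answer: $22880$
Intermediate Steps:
$\left(D + J\right) 130 = \left(-69 + 245\right) 130 = 176 \cdot 130 = 22880$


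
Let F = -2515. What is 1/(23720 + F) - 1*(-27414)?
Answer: 581313871/21205 ≈ 27414.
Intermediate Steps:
1/(23720 + F) - 1*(-27414) = 1/(23720 - 2515) - 1*(-27414) = 1/21205 + 27414 = 581313871/21205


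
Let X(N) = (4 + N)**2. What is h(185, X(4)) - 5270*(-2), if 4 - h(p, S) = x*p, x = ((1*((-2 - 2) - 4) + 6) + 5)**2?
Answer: 8879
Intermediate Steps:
x = 9 (x = ((1*(-4 - 4) + 6) + 5)**2 = ((1*(-8) + 6) + 5)**2 = ((-8 + 6) + 5)**2 = (-2 + 5)**2 = 3**2 = 9)
h(p, S) = 4 - 9*p
h(185, X(4)) - 5270*(-2) = (4 - 9*185) - 5270*(-2) = (4 - 1665) + 10540 = -1661 + 10540 = 8879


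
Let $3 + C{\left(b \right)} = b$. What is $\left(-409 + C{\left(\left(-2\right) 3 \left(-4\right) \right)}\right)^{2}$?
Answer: $150544$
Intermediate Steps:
$C{\left(b \right)} = -3 + b$
$\left(-409 + C{\left(\left(-2\right) 3 \left(-4\right) \right)}\right)^{2} = \left(-409 - \left(3 - \left(-2\right) 3 \left(-4\right)\right)\right)^{2} = \left(-409 - -21\right)^{2} = \left(-409 + \left(-3 + 24\right)\right)^{2} = \left(-409 + 21\right)^{2} = \left(-388\right)^{2} = 150544$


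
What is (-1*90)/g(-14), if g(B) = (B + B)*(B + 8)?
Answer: -15/28 ≈ -0.53571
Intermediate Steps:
g(B) = 2*B*(8 + B) (g(B) = (2*B)*(8 + B) = 2*B*(8 + B))
(-1*90)/g(-14) = (-1*90)/((2*(-14)*(8 - 14))) = -90/(2*(-14)*(-6)) = -90/168 = -90*1/168 = -15/28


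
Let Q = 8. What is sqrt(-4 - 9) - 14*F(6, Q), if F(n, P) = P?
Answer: -112 + I*sqrt(13) ≈ -112.0 + 3.6056*I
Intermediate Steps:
sqrt(-4 - 9) - 14*F(6, Q) = sqrt(-4 - 9) - 14*8 = sqrt(-13) - 112 = I*sqrt(13) - 112 = -112 + I*sqrt(13)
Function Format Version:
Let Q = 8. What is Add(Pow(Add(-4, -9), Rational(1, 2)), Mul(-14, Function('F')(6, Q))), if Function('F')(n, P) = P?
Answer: Add(-112, Mul(I, Pow(13, Rational(1, 2)))) ≈ Add(-112.00, Mul(3.6056, I))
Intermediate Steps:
Add(Pow(Add(-4, -9), Rational(1, 2)), Mul(-14, Function('F')(6, Q))) = Add(Pow(Add(-4, -9), Rational(1, 2)), Mul(-14, 8)) = Add(Pow(-13, Rational(1, 2)), -112) = Add(Mul(I, Pow(13, Rational(1, 2))), -112) = Add(-112, Mul(I, Pow(13, Rational(1, 2))))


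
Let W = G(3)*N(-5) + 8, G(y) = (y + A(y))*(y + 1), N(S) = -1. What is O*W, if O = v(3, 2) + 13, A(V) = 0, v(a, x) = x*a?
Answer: -76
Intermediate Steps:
v(a, x) = a*x
G(y) = y*(1 + y) (G(y) = (y + 0)*(y + 1) = y*(1 + y))
O = 19 (O = 3*2 + 13 = 6 + 13 = 19)
W = -4 (W = (3*(1 + 3))*(-1) + 8 = (3*4)*(-1) + 8 = 12*(-1) + 8 = -12 + 8 = -4)
O*W = 19*(-4) = -76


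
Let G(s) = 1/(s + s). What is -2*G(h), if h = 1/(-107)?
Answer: 107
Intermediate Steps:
h = -1/107 ≈ -0.0093458
G(s) = 1/(2*s)
-2*G(h) = -1/(-1/107) = -(-107) = -2*(-107/2) = 107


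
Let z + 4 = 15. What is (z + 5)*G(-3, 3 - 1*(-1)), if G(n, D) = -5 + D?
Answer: -16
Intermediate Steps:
z = 11 (z = -4 + 15 = 11)
(z + 5)*G(-3, 3 - 1*(-1)) = (11 + 5)*(-5 + (3 - 1*(-1))) = 16*(-5 + (3 + 1)) = 16*(-5 + 4) = 16*(-1) = -16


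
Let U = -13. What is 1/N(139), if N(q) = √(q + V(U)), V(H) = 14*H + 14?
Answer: -I*√29/29 ≈ -0.1857*I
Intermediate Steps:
V(H) = 14 + 14*H
N(q) = √(-168 + q) (N(q) = √(q + (14 + 14*(-13))) = √(q + (14 - 182)) = √(q - 168) = √(-168 + q))
1/N(139) = 1/(√(-168 + 139)) = 1/(√(-29)) = 1/(I*√29) = -I*√29/29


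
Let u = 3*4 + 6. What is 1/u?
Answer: 1/18 ≈ 0.055556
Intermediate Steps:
u = 18 (u = 12 + 6 = 18)
1/u = 1/18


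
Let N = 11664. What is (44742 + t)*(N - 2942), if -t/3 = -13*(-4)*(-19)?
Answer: 416091732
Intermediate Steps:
t = 2964 (t = -3*(-13*(-4))*(-19) = -156*(-19) = -3*(-988) = 2964)
(44742 + t)*(N - 2942) = (44742 + 2964)*(11664 - 2942) = 47706*8722 = 416091732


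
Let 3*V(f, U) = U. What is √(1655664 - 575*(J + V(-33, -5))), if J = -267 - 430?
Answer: 4*√1157286/3 ≈ 1434.4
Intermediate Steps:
V(f, U) = U/3
J = -697
√(1655664 - 575*(J + V(-33, -5))) = √(1655664 - 575*(-697 + (⅓)*(-5))) = √(1655664 - 575*(-697 - 5/3)) = √(1655664 - 575*(-2096/3)) = √(1655664 + 1205200/3) = √(6172192/3) = 4*√1157286/3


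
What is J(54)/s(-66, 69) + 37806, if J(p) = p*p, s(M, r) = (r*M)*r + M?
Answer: 990176703/26191 ≈ 37806.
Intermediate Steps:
s(M, r) = M + M*r² (s(M, r) = (M*r)*r + M = M*r² + M = M + M*r²)
J(p) = p²
J(54)/s(-66, 69) + 37806 = 54²/((-66*(1 + 69²))) + 37806 = 2916/((-66*(1 + 4761))) + 37806 = 2916/((-66*4762)) + 37806 = 2916/(-314292) + 37806 = 2916*(-1/314292) + 37806 = -243/26191 + 37806 = 990176703/26191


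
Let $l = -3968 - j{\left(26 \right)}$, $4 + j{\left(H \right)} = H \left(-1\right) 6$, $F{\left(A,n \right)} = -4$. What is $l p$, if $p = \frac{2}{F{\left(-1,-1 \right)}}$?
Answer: $1904$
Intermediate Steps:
$j{\left(H \right)} = -4 - 6 H$ ($j{\left(H \right)} = -4 + H \left(-1\right) 6 = -4 + - H 6 = -4 - 6 H$)
$l = -3808$ ($l = -3968 - \left(-4 - 156\right) = -3968 - -160 = -3968 + 160 = -3808$)
$p = - \frac{1}{2}$ ($p = \frac{2}{-4} = 2 \left(- \frac{1}{4}\right) = - \frac{1}{2} \approx -0.5$)
$l p = \left(-3808\right) \left(- \frac{1}{2}\right) = 1904$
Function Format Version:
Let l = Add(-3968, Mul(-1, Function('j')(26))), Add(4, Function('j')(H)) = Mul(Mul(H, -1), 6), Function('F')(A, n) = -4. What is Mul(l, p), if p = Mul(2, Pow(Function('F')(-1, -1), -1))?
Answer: 1904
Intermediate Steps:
Function('j')(H) = Add(-4, Mul(-6, H)) (Function('j')(H) = Add(-4, Mul(Mul(H, -1), 6)) = Add(-4, Mul(Mul(-1, H), 6)) = Add(-4, Mul(-6, H)))
l = -3808 (l = Add(-3968, Mul(-1, Add(-4, Mul(-6, 26)))) = Add(-3968, Mul(-1, Add(-4, -156))) = Add(-3968, Mul(-1, -160)) = Add(-3968, 160) = -3808)
p = Rational(-1, 2) (p = Mul(2, Pow(-4, -1)) = Mul(2, Rational(-1, 4)) = Rational(-1, 2) ≈ -0.50000)
Mul(l, p) = Mul(-3808, Rational(-1, 2)) = 1904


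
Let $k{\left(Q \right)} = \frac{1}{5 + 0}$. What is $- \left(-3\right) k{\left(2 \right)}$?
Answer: $\frac{3}{5} \approx 0.6$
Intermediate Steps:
$k{\left(Q \right)} = \frac{1}{5}$
$- \left(-3\right) k{\left(2 \right)} = - \frac{-3}{5} = \left(-1\right) \left(- \frac{3}{5}\right) = \frac{3}{5}$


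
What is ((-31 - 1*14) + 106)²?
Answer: 3721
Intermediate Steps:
((-31 - 1*14) + 106)² = ((-31 - 14) + 106)² = (-45 + 106)² = 61² = 3721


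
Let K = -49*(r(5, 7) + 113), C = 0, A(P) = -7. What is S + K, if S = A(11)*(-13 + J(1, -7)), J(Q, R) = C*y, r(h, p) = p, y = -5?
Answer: -5789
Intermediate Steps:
J(Q, R) = 0 (J(Q, R) = 0*(-5) = 0)
K = -5880 (K = -49*(7 + 113) = -49*120 = -5880)
S = 91 (S = -7*(-13 + 0) = -7*(-13) = 91)
S + K = 91 - 5880 = -5789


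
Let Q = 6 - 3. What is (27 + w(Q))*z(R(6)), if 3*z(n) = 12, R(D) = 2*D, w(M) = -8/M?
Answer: 292/3 ≈ 97.333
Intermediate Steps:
Q = 3
z(n) = 4 (z(n) = (1/3)*12 = 4)
(27 + w(Q))*z(R(6)) = (27 - 8/3)*4 = (73/3)*4 = 292/3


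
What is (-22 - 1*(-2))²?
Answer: 400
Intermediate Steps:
(-22 - 1*(-2))² = (-22 + 2)² = (-20)² = 400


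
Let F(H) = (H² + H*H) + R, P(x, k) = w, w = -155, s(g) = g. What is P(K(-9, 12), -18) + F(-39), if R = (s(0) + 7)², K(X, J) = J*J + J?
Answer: 2936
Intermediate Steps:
K(X, J) = J + J² (K(X, J) = J² + J = J + J²)
P(x, k) = -155
R = 49 (R = (0 + 7)² = 7² = 49)
F(H) = 49 + 2*H² (F(H) = (H² + H*H) + 49 = (H² + H²) + 49 = 2*H² + 49 = 49 + 2*H²)
P(K(-9, 12), -18) + F(-39) = -155 + (49 + 2*(-39)²) = -155 + (49 + 2*1521) = -155 + (49 + 3042) = -155 + 3091 = 2936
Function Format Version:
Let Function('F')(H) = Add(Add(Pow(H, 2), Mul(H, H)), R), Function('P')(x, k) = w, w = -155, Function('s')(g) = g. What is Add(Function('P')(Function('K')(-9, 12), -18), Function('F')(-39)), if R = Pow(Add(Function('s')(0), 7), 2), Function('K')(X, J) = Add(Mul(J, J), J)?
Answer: 2936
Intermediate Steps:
Function('K')(X, J) = Add(J, Pow(J, 2)) (Function('K')(X, J) = Add(Pow(J, 2), J) = Add(J, Pow(J, 2)))
Function('P')(x, k) = -155
R = 49 (R = Pow(Add(0, 7), 2) = Pow(7, 2) = 49)
Function('F')(H) = Add(49, Mul(2, Pow(H, 2))) (Function('F')(H) = Add(Add(Pow(H, 2), Mul(H, H)), 49) = Add(Add(Pow(H, 2), Pow(H, 2)), 49) = Add(Mul(2, Pow(H, 2)), 49) = Add(49, Mul(2, Pow(H, 2))))
Add(Function('P')(Function('K')(-9, 12), -18), Function('F')(-39)) = Add(-155, Add(49, Mul(2, Pow(-39, 2)))) = Add(-155, Add(49, Mul(2, 1521))) = Add(-155, Add(49, 3042)) = Add(-155, 3091) = 2936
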